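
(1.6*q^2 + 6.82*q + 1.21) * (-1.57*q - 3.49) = -2.512*q^3 - 16.2914*q^2 - 25.7015*q - 4.2229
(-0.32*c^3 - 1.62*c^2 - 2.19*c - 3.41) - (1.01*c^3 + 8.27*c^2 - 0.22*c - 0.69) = -1.33*c^3 - 9.89*c^2 - 1.97*c - 2.72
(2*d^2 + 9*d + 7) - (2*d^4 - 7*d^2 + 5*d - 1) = -2*d^4 + 9*d^2 + 4*d + 8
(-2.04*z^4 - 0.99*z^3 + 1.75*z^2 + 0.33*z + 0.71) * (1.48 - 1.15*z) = 2.346*z^5 - 1.8807*z^4 - 3.4777*z^3 + 2.2105*z^2 - 0.3281*z + 1.0508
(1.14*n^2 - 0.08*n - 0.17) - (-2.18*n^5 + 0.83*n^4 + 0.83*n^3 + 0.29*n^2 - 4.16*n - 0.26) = 2.18*n^5 - 0.83*n^4 - 0.83*n^3 + 0.85*n^2 + 4.08*n + 0.09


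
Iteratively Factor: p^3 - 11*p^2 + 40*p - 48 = (p - 4)*(p^2 - 7*p + 12) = (p - 4)*(p - 3)*(p - 4)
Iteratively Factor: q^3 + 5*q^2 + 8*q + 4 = (q + 2)*(q^2 + 3*q + 2) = (q + 1)*(q + 2)*(q + 2)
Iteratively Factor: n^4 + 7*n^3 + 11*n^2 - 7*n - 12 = (n + 4)*(n^3 + 3*n^2 - n - 3) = (n - 1)*(n + 4)*(n^2 + 4*n + 3) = (n - 1)*(n + 3)*(n + 4)*(n + 1)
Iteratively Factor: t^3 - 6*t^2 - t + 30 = (t + 2)*(t^2 - 8*t + 15) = (t - 3)*(t + 2)*(t - 5)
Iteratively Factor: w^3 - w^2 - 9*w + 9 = (w - 1)*(w^2 - 9) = (w - 3)*(w - 1)*(w + 3)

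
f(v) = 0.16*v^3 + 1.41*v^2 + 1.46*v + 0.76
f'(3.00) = 14.24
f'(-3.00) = -2.68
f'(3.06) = 14.58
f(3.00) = 22.15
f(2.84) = 19.94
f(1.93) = 9.98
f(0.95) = 3.56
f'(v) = 0.48*v^2 + 2.82*v + 1.46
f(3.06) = 23.01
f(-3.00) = 4.75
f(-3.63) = 6.39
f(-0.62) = 0.36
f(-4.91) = 8.64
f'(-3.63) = -2.45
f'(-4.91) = -0.81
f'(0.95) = 4.57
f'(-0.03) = 1.38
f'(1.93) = 8.69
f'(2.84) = 13.34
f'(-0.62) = -0.10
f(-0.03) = 0.72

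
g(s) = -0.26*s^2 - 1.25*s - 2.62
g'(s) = -0.52*s - 1.25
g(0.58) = -3.43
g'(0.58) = -1.55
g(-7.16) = -7.00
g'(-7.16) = 2.47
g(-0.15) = -2.44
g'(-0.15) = -1.17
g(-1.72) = -1.24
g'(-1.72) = -0.36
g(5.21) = -16.19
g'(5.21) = -3.96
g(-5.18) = -3.12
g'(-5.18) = 1.44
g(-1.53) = -1.32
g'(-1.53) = -0.45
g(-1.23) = -1.48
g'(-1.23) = -0.61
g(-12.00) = -25.06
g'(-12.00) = 4.99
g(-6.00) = -4.48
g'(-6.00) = 1.87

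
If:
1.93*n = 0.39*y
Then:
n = 0.202072538860104*y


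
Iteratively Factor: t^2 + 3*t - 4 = (t - 1)*(t + 4)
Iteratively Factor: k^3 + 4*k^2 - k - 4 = (k - 1)*(k^2 + 5*k + 4) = (k - 1)*(k + 1)*(k + 4)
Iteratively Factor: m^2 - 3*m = (m)*(m - 3)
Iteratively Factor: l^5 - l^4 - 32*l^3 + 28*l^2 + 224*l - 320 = (l - 5)*(l^4 + 4*l^3 - 12*l^2 - 32*l + 64) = (l - 5)*(l - 2)*(l^3 + 6*l^2 - 32) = (l - 5)*(l - 2)*(l + 4)*(l^2 + 2*l - 8) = (l - 5)*(l - 2)^2*(l + 4)*(l + 4)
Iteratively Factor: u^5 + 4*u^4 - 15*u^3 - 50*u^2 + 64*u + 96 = (u - 2)*(u^4 + 6*u^3 - 3*u^2 - 56*u - 48) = (u - 2)*(u + 1)*(u^3 + 5*u^2 - 8*u - 48) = (u - 3)*(u - 2)*(u + 1)*(u^2 + 8*u + 16) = (u - 3)*(u - 2)*(u + 1)*(u + 4)*(u + 4)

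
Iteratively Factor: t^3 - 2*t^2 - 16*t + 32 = (t - 2)*(t^2 - 16) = (t - 4)*(t - 2)*(t + 4)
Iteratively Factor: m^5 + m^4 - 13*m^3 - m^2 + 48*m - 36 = (m - 2)*(m^4 + 3*m^3 - 7*m^2 - 15*m + 18) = (m - 2)^2*(m^3 + 5*m^2 + 3*m - 9) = (m - 2)^2*(m + 3)*(m^2 + 2*m - 3) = (m - 2)^2*(m - 1)*(m + 3)*(m + 3)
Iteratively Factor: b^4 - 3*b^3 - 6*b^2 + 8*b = (b - 4)*(b^3 + b^2 - 2*b) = (b - 4)*(b + 2)*(b^2 - b) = (b - 4)*(b - 1)*(b + 2)*(b)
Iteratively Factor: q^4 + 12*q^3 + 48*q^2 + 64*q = (q + 4)*(q^3 + 8*q^2 + 16*q) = (q + 4)^2*(q^2 + 4*q) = q*(q + 4)^2*(q + 4)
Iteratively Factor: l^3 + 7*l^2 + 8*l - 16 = (l - 1)*(l^2 + 8*l + 16) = (l - 1)*(l + 4)*(l + 4)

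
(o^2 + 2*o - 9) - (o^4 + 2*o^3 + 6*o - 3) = -o^4 - 2*o^3 + o^2 - 4*o - 6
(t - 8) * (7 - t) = -t^2 + 15*t - 56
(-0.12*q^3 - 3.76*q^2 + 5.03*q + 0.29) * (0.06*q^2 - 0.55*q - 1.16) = -0.0072*q^5 - 0.1596*q^4 + 2.509*q^3 + 1.6125*q^2 - 5.9943*q - 0.3364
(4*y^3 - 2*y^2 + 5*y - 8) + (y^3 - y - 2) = 5*y^3 - 2*y^2 + 4*y - 10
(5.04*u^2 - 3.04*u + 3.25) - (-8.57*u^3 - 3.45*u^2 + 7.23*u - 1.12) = 8.57*u^3 + 8.49*u^2 - 10.27*u + 4.37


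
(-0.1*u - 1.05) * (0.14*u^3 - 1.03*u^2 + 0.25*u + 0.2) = -0.014*u^4 - 0.044*u^3 + 1.0565*u^2 - 0.2825*u - 0.21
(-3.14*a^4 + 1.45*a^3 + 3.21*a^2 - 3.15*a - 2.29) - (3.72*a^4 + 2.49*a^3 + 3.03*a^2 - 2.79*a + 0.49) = -6.86*a^4 - 1.04*a^3 + 0.18*a^2 - 0.36*a - 2.78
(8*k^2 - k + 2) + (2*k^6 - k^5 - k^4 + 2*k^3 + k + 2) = 2*k^6 - k^5 - k^4 + 2*k^3 + 8*k^2 + 4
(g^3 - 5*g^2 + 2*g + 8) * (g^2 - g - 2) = g^5 - 6*g^4 + 5*g^3 + 16*g^2 - 12*g - 16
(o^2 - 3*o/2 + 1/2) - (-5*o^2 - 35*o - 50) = 6*o^2 + 67*o/2 + 101/2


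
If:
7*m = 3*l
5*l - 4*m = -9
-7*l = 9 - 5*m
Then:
No Solution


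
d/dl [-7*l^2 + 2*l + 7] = 2 - 14*l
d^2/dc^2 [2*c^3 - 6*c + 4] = 12*c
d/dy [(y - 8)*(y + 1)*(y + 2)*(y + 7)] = 4*y^3 + 6*y^2 - 114*y - 170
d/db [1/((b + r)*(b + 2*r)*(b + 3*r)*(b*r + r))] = (-(b + 1)*(b + r)*(b + 2*r) - (b + 1)*(b + r)*(b + 3*r) - (b + 1)*(b + 2*r)*(b + 3*r) - (b + r)*(b + 2*r)*(b + 3*r))/(r*(b + 1)^2*(b + r)^2*(b + 2*r)^2*(b + 3*r)^2)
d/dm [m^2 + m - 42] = 2*m + 1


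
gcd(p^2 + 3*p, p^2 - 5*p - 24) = p + 3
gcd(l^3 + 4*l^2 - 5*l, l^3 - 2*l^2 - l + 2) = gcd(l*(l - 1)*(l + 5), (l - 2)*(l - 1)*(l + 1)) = l - 1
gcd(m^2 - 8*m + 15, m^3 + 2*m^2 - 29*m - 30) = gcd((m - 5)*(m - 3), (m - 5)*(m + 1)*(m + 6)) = m - 5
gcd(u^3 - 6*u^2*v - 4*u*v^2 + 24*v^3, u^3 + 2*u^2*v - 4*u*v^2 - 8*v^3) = u^2 - 4*v^2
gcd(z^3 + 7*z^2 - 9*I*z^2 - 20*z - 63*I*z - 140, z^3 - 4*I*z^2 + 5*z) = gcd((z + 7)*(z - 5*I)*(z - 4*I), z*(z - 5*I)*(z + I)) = z - 5*I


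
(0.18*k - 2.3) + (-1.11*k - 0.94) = -0.93*k - 3.24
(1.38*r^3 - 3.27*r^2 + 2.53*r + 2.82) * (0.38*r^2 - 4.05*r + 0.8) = 0.5244*r^5 - 6.8316*r^4 + 15.3089*r^3 - 11.7909*r^2 - 9.397*r + 2.256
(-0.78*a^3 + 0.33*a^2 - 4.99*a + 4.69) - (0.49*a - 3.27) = -0.78*a^3 + 0.33*a^2 - 5.48*a + 7.96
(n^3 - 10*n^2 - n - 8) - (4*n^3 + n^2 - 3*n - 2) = -3*n^3 - 11*n^2 + 2*n - 6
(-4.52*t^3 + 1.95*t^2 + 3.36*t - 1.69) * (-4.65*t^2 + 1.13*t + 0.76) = 21.018*t^5 - 14.1751*t^4 - 16.8557*t^3 + 13.1373*t^2 + 0.6439*t - 1.2844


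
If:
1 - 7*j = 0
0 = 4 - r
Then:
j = 1/7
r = 4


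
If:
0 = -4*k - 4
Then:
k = -1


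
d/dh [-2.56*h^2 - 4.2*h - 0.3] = -5.12*h - 4.2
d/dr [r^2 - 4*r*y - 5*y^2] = 2*r - 4*y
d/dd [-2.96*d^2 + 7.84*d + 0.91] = 7.84 - 5.92*d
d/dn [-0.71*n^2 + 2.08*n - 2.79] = 2.08 - 1.42*n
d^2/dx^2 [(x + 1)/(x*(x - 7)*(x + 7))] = 2*(3*x^5 + 6*x^4 + 49*x^3 - 147*x^2 + 2401)/(x^3*(x^6 - 147*x^4 + 7203*x^2 - 117649))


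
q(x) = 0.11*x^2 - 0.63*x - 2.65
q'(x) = 0.22*x - 0.63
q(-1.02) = -1.89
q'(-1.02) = -0.85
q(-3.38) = 0.74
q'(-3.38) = -1.37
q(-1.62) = -1.34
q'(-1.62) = -0.99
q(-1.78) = -1.18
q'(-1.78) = -1.02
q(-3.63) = 1.09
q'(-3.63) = -1.43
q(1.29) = -3.28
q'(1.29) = -0.35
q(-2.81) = -0.01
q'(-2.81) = -1.25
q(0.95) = -3.15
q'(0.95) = -0.42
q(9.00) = 0.59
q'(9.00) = 1.35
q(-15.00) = 31.55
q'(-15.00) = -3.93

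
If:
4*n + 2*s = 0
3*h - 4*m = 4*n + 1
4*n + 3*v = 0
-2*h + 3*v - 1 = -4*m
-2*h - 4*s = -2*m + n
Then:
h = 14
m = 35/4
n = 3/2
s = -3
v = -2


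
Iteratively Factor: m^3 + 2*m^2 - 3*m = (m)*(m^2 + 2*m - 3) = m*(m - 1)*(m + 3)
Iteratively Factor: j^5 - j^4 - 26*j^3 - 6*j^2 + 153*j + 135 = (j + 3)*(j^4 - 4*j^3 - 14*j^2 + 36*j + 45) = (j - 3)*(j + 3)*(j^3 - j^2 - 17*j - 15) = (j - 5)*(j - 3)*(j + 3)*(j^2 + 4*j + 3) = (j - 5)*(j - 3)*(j + 1)*(j + 3)*(j + 3)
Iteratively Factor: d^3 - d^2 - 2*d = (d - 2)*(d^2 + d) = d*(d - 2)*(d + 1)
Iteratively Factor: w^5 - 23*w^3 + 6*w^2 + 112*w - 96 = (w + 3)*(w^4 - 3*w^3 - 14*w^2 + 48*w - 32) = (w - 1)*(w + 3)*(w^3 - 2*w^2 - 16*w + 32) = (w - 2)*(w - 1)*(w + 3)*(w^2 - 16) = (w - 4)*(w - 2)*(w - 1)*(w + 3)*(w + 4)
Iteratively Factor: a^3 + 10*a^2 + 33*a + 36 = (a + 4)*(a^2 + 6*a + 9) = (a + 3)*(a + 4)*(a + 3)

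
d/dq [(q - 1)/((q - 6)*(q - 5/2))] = 2*(-2*q^2 + 4*q + 13)/(4*q^4 - 68*q^3 + 409*q^2 - 1020*q + 900)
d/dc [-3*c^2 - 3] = -6*c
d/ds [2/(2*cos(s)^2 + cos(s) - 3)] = 2*(4*cos(s) + 1)*sin(s)/(cos(s) + cos(2*s) - 2)^2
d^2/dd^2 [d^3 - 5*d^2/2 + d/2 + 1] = 6*d - 5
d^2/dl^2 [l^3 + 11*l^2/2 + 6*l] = 6*l + 11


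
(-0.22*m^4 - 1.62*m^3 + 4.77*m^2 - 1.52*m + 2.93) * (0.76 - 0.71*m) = 0.1562*m^5 + 0.983*m^4 - 4.6179*m^3 + 4.7044*m^2 - 3.2355*m + 2.2268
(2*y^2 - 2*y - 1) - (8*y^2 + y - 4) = -6*y^2 - 3*y + 3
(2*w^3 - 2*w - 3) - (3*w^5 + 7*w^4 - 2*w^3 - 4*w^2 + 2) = -3*w^5 - 7*w^4 + 4*w^3 + 4*w^2 - 2*w - 5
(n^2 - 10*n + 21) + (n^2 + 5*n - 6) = 2*n^2 - 5*n + 15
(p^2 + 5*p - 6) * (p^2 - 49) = p^4 + 5*p^3 - 55*p^2 - 245*p + 294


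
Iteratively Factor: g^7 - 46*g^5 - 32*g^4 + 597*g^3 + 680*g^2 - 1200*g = (g - 5)*(g^6 + 5*g^5 - 21*g^4 - 137*g^3 - 88*g^2 + 240*g) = (g - 5)*(g + 4)*(g^5 + g^4 - 25*g^3 - 37*g^2 + 60*g) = (g - 5)^2*(g + 4)*(g^4 + 6*g^3 + 5*g^2 - 12*g) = (g - 5)^2*(g - 1)*(g + 4)*(g^3 + 7*g^2 + 12*g) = g*(g - 5)^2*(g - 1)*(g + 4)*(g^2 + 7*g + 12) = g*(g - 5)^2*(g - 1)*(g + 4)^2*(g + 3)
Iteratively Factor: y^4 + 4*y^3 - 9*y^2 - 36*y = (y - 3)*(y^3 + 7*y^2 + 12*y) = (y - 3)*(y + 3)*(y^2 + 4*y) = (y - 3)*(y + 3)*(y + 4)*(y)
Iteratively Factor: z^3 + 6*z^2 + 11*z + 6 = (z + 1)*(z^2 + 5*z + 6) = (z + 1)*(z + 3)*(z + 2)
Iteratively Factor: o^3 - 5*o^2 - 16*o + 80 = (o - 4)*(o^2 - o - 20) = (o - 4)*(o + 4)*(o - 5)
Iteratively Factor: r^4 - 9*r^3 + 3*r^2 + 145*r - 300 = (r - 3)*(r^3 - 6*r^2 - 15*r + 100) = (r - 5)*(r - 3)*(r^2 - r - 20) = (r - 5)*(r - 3)*(r + 4)*(r - 5)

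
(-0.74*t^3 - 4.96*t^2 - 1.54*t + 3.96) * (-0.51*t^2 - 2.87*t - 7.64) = 0.3774*t^5 + 4.6534*t^4 + 20.6742*t^3 + 40.2946*t^2 + 0.400399999999999*t - 30.2544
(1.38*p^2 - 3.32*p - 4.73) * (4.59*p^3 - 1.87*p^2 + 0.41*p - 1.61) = 6.3342*p^5 - 17.8194*p^4 - 14.9365*p^3 + 5.2621*p^2 + 3.4059*p + 7.6153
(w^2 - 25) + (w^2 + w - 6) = 2*w^2 + w - 31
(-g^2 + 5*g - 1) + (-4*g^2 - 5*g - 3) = -5*g^2 - 4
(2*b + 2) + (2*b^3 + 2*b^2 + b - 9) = 2*b^3 + 2*b^2 + 3*b - 7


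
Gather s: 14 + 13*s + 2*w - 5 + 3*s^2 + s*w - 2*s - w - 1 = 3*s^2 + s*(w + 11) + w + 8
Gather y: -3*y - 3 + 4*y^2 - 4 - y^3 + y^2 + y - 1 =-y^3 + 5*y^2 - 2*y - 8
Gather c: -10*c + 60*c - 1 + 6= 50*c + 5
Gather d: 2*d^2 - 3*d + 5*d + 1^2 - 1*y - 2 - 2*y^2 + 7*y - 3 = 2*d^2 + 2*d - 2*y^2 + 6*y - 4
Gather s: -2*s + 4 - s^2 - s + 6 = -s^2 - 3*s + 10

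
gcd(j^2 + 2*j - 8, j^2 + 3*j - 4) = j + 4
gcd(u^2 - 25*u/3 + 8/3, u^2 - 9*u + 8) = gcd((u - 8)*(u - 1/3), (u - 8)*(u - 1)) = u - 8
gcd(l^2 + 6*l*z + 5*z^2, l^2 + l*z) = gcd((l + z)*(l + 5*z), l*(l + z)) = l + z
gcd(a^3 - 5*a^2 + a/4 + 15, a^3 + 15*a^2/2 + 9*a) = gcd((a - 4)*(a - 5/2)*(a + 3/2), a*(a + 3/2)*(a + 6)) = a + 3/2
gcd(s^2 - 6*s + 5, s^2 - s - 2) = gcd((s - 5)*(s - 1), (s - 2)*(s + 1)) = 1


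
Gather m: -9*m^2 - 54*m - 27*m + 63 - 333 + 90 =-9*m^2 - 81*m - 180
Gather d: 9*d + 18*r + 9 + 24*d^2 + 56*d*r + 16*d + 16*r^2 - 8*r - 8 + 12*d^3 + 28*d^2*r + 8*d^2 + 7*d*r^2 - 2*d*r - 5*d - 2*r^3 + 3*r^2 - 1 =12*d^3 + d^2*(28*r + 32) + d*(7*r^2 + 54*r + 20) - 2*r^3 + 19*r^2 + 10*r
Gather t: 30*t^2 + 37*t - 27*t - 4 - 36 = 30*t^2 + 10*t - 40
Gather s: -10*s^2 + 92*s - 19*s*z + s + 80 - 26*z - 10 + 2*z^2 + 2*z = -10*s^2 + s*(93 - 19*z) + 2*z^2 - 24*z + 70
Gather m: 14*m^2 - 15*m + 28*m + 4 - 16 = 14*m^2 + 13*m - 12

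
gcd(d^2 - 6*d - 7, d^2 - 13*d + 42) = d - 7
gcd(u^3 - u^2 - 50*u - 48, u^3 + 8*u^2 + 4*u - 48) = u + 6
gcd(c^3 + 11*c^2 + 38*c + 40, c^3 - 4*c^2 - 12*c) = c + 2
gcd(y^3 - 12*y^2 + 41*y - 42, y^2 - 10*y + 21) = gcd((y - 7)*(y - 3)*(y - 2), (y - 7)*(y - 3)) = y^2 - 10*y + 21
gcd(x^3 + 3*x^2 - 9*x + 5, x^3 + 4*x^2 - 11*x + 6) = x^2 - 2*x + 1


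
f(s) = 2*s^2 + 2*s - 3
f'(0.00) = 2.00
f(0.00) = -3.00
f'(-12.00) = -46.00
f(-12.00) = 261.00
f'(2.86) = 13.44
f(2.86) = 19.08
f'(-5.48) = -19.92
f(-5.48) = 46.10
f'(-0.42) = 0.32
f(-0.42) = -3.49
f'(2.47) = 11.88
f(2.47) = 14.14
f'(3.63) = 16.52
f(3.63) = 30.61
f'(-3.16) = -10.64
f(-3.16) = 10.65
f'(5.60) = 24.40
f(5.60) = 70.92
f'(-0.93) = -1.72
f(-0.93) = -3.13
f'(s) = 4*s + 2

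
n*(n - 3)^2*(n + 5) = n^4 - n^3 - 21*n^2 + 45*n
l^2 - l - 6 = (l - 3)*(l + 2)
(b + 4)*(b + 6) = b^2 + 10*b + 24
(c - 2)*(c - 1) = c^2 - 3*c + 2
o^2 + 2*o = o*(o + 2)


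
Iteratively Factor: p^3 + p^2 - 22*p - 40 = (p + 2)*(p^2 - p - 20) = (p - 5)*(p + 2)*(p + 4)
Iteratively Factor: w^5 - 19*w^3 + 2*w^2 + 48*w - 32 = (w + 2)*(w^4 - 2*w^3 - 15*w^2 + 32*w - 16) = (w - 1)*(w + 2)*(w^3 - w^2 - 16*w + 16) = (w - 4)*(w - 1)*(w + 2)*(w^2 + 3*w - 4) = (w - 4)*(w - 1)*(w + 2)*(w + 4)*(w - 1)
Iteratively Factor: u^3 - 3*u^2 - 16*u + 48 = (u - 4)*(u^2 + u - 12) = (u - 4)*(u - 3)*(u + 4)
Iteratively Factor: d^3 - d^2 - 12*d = (d - 4)*(d^2 + 3*d) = d*(d - 4)*(d + 3)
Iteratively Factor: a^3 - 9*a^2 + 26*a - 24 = (a - 4)*(a^2 - 5*a + 6) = (a - 4)*(a - 3)*(a - 2)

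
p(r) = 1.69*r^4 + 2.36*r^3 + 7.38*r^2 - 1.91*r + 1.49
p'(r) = 6.76*r^3 + 7.08*r^2 + 14.76*r - 1.91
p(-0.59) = 4.91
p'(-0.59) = -9.54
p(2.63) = 171.30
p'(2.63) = 208.85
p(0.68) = 4.71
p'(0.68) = 13.53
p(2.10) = 84.75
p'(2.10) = 122.91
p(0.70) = 4.98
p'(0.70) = 14.21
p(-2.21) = 56.60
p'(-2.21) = -72.92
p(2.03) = 76.47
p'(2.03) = 113.78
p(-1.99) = 42.42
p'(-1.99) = -56.52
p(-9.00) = 9984.11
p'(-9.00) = -4489.31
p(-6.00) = 1959.11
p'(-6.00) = -1295.75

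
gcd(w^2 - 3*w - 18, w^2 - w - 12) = w + 3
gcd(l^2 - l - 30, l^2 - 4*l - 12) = l - 6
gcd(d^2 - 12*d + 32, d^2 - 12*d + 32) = d^2 - 12*d + 32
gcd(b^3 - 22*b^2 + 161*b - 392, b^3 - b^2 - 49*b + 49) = b - 7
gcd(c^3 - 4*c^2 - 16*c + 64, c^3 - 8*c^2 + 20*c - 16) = c - 4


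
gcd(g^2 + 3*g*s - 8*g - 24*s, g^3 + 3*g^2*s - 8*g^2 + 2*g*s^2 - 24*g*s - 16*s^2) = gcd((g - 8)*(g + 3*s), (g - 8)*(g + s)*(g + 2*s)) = g - 8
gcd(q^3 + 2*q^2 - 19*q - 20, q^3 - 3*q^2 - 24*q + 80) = q^2 + q - 20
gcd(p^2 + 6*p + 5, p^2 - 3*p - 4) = p + 1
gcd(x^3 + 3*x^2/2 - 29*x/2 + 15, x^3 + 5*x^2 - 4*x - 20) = x^2 + 3*x - 10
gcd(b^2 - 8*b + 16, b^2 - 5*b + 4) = b - 4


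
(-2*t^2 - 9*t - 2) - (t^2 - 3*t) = -3*t^2 - 6*t - 2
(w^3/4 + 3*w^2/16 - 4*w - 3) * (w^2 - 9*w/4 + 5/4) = w^5/4 - 3*w^4/8 - 263*w^3/64 + 399*w^2/64 + 7*w/4 - 15/4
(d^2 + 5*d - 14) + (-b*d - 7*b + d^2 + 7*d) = -b*d - 7*b + 2*d^2 + 12*d - 14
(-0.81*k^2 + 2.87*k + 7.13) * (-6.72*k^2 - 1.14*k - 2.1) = 5.4432*k^4 - 18.363*k^3 - 49.4844*k^2 - 14.1552*k - 14.973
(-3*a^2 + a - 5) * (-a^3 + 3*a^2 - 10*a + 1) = 3*a^5 - 10*a^4 + 38*a^3 - 28*a^2 + 51*a - 5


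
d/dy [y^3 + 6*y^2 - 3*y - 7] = 3*y^2 + 12*y - 3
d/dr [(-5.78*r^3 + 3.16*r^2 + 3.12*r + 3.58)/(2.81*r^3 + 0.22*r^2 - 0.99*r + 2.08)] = (-10.1512*r^4 - 6.09*r^3 - 70.0614*r^2 + 11.5704*r + 10.0338)/(7.8961*r^6 + 1.2364*r^5 - 5.5154*r^4 + 11.254*r^3 + 1.8953*r^2 - 4.1184*r + 4.3264)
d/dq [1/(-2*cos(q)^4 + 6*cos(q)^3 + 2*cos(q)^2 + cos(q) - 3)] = 2*(11*sin(q) + 9*sin(3*q) - 2*sin(4*q))/((1 - cos(2*q))^2 - 11*cos(q) + 2*cos(2*q) - 3*cos(3*q) + 4)^2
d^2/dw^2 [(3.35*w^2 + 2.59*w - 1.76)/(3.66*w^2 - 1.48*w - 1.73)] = (-5.6843418860808e-14*w^4 + 105.681768*w^3 - 14.188356*w^2 + 155.59758*w - 23.208586)/(49.027896*w^6 - 59.476464*w^5 - 45.472572*w^4 + 52.984592*w^3 + 21.493866*w^2 - 13.288476*w - 5.177717)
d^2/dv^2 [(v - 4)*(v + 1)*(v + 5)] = 6*v + 4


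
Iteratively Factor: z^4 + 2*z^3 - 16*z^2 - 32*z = (z + 4)*(z^3 - 2*z^2 - 8*z) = (z + 2)*(z + 4)*(z^2 - 4*z) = (z - 4)*(z + 2)*(z + 4)*(z)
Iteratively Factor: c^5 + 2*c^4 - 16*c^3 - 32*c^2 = (c + 4)*(c^4 - 2*c^3 - 8*c^2) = c*(c + 4)*(c^3 - 2*c^2 - 8*c) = c*(c + 2)*(c + 4)*(c^2 - 4*c) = c^2*(c + 2)*(c + 4)*(c - 4)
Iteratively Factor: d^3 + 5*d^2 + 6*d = (d + 2)*(d^2 + 3*d) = (d + 2)*(d + 3)*(d)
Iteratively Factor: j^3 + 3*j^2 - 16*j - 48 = (j + 4)*(j^2 - j - 12) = (j + 3)*(j + 4)*(j - 4)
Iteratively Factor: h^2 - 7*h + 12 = (h - 4)*(h - 3)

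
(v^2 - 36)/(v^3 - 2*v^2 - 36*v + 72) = 1/(v - 2)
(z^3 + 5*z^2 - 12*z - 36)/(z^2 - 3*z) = z + 8 + 12/z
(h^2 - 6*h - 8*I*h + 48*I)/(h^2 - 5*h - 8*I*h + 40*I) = (h - 6)/(h - 5)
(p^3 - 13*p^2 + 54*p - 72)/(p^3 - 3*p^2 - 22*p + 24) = (p^2 - 7*p + 12)/(p^2 + 3*p - 4)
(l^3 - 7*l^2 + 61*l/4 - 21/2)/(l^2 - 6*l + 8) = (l^2 - 5*l + 21/4)/(l - 4)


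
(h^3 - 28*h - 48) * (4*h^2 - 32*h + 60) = 4*h^5 - 32*h^4 - 52*h^3 + 704*h^2 - 144*h - 2880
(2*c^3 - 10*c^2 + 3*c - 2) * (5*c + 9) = 10*c^4 - 32*c^3 - 75*c^2 + 17*c - 18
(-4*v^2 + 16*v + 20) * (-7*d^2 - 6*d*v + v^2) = 28*d^2*v^2 - 112*d^2*v - 140*d^2 + 24*d*v^3 - 96*d*v^2 - 120*d*v - 4*v^4 + 16*v^3 + 20*v^2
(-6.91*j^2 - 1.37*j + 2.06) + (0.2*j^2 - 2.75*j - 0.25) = -6.71*j^2 - 4.12*j + 1.81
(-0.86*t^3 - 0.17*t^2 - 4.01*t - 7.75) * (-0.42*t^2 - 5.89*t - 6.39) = 0.3612*t^5 + 5.1368*t^4 + 8.1809*t^3 + 27.9602*t^2 + 71.2714*t + 49.5225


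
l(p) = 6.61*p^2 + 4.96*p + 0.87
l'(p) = 13.22*p + 4.96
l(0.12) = 1.56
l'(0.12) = 6.55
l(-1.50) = 8.30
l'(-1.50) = -14.87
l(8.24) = 490.54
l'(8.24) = 113.89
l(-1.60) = 9.86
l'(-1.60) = -16.19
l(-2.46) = 28.67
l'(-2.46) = -27.56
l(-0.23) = 0.08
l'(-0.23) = 1.92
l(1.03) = 12.99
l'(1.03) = 18.58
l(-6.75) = 268.56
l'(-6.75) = -84.28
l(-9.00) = 491.64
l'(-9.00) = -114.02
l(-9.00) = 491.64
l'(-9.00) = -114.02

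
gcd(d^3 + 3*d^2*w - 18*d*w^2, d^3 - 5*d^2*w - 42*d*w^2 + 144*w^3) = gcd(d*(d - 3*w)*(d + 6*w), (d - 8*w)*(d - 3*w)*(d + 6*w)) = -d^2 - 3*d*w + 18*w^2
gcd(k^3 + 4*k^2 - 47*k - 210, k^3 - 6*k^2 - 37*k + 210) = k^2 - k - 42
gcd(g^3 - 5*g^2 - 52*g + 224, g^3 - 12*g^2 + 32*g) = g^2 - 12*g + 32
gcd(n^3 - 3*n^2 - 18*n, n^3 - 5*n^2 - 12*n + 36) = n^2 - 3*n - 18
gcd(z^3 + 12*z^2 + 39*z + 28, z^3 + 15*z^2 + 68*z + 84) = z + 7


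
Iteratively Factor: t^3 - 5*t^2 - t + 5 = (t - 5)*(t^2 - 1) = (t - 5)*(t - 1)*(t + 1)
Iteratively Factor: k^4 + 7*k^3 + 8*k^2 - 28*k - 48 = (k + 3)*(k^3 + 4*k^2 - 4*k - 16) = (k - 2)*(k + 3)*(k^2 + 6*k + 8) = (k - 2)*(k + 3)*(k + 4)*(k + 2)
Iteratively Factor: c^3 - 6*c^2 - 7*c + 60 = (c - 4)*(c^2 - 2*c - 15) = (c - 5)*(c - 4)*(c + 3)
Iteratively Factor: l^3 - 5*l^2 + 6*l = (l - 2)*(l^2 - 3*l) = l*(l - 2)*(l - 3)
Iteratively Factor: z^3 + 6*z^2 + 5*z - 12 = (z - 1)*(z^2 + 7*z + 12) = (z - 1)*(z + 4)*(z + 3)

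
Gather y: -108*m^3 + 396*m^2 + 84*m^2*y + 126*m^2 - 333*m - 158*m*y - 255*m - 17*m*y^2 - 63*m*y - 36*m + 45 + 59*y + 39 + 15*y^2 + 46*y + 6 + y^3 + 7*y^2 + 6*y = -108*m^3 + 522*m^2 - 624*m + y^3 + y^2*(22 - 17*m) + y*(84*m^2 - 221*m + 111) + 90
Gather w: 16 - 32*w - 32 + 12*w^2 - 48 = 12*w^2 - 32*w - 64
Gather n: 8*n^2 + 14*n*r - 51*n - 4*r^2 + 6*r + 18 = 8*n^2 + n*(14*r - 51) - 4*r^2 + 6*r + 18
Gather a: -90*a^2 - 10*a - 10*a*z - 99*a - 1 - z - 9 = -90*a^2 + a*(-10*z - 109) - z - 10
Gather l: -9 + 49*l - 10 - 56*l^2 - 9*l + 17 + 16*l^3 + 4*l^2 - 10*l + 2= 16*l^3 - 52*l^2 + 30*l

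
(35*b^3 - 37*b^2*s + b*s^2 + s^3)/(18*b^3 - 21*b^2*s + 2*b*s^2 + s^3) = (-35*b^2 + 2*b*s + s^2)/(-18*b^2 + 3*b*s + s^2)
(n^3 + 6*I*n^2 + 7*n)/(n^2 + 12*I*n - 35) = n*(n - I)/(n + 5*I)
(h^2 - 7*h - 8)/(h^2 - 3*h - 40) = (h + 1)/(h + 5)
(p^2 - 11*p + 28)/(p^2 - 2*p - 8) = (p - 7)/(p + 2)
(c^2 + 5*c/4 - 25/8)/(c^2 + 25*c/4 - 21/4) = (8*c^2 + 10*c - 25)/(2*(4*c^2 + 25*c - 21))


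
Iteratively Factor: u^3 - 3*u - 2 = (u - 2)*(u^2 + 2*u + 1) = (u - 2)*(u + 1)*(u + 1)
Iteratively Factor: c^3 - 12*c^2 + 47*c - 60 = (c - 4)*(c^2 - 8*c + 15) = (c - 5)*(c - 4)*(c - 3)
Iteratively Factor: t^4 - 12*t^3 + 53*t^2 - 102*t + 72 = (t - 3)*(t^3 - 9*t^2 + 26*t - 24) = (t - 3)*(t - 2)*(t^2 - 7*t + 12) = (t - 4)*(t - 3)*(t - 2)*(t - 3)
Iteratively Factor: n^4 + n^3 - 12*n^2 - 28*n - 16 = (n + 1)*(n^3 - 12*n - 16) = (n + 1)*(n + 2)*(n^2 - 2*n - 8) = (n + 1)*(n + 2)^2*(n - 4)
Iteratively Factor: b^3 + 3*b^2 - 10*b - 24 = (b - 3)*(b^2 + 6*b + 8) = (b - 3)*(b + 2)*(b + 4)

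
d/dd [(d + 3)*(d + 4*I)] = 2*d + 3 + 4*I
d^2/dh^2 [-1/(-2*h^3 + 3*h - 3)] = 6*(-2*h*(2*h^3 - 3*h + 3) + 3*(2*h^2 - 1)^2)/(2*h^3 - 3*h + 3)^3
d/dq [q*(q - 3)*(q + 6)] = 3*q^2 + 6*q - 18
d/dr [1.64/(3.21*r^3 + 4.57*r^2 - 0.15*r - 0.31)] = (-15.7932*r^2 - 14.9896*r + 0.246)/(3.21*r^3 + 4.57*r^2 - 0.15*r - 0.31)^2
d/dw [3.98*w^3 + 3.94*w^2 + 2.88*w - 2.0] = 11.94*w^2 + 7.88*w + 2.88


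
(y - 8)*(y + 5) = y^2 - 3*y - 40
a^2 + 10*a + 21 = (a + 3)*(a + 7)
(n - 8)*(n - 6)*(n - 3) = n^3 - 17*n^2 + 90*n - 144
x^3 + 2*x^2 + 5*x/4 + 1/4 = (x + 1/2)^2*(x + 1)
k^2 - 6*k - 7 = (k - 7)*(k + 1)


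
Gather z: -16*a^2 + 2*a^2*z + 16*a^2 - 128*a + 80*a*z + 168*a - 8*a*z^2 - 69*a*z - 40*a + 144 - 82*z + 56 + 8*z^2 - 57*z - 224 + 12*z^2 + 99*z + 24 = z^2*(20 - 8*a) + z*(2*a^2 + 11*a - 40)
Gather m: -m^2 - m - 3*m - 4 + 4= -m^2 - 4*m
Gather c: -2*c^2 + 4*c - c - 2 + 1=-2*c^2 + 3*c - 1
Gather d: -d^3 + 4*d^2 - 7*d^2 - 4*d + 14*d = -d^3 - 3*d^2 + 10*d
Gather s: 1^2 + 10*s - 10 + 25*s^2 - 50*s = 25*s^2 - 40*s - 9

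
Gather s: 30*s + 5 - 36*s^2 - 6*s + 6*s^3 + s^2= 6*s^3 - 35*s^2 + 24*s + 5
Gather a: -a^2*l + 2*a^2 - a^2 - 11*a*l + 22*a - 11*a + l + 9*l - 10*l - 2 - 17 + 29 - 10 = a^2*(1 - l) + a*(11 - 11*l)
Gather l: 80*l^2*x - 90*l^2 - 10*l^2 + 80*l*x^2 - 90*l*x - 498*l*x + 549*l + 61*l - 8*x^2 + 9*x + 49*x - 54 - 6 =l^2*(80*x - 100) + l*(80*x^2 - 588*x + 610) - 8*x^2 + 58*x - 60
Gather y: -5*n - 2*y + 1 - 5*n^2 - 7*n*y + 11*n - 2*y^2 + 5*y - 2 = -5*n^2 + 6*n - 2*y^2 + y*(3 - 7*n) - 1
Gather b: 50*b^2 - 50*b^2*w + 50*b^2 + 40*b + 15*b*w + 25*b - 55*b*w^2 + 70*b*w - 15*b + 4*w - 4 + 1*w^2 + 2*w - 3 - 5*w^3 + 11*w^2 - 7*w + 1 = b^2*(100 - 50*w) + b*(-55*w^2 + 85*w + 50) - 5*w^3 + 12*w^2 - w - 6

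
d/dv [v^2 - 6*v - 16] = 2*v - 6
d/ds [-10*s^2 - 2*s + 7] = -20*s - 2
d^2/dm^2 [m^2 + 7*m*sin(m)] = -7*m*sin(m) + 14*cos(m) + 2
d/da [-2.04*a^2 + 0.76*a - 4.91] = 0.76 - 4.08*a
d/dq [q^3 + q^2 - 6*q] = 3*q^2 + 2*q - 6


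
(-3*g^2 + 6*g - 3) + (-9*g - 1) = -3*g^2 - 3*g - 4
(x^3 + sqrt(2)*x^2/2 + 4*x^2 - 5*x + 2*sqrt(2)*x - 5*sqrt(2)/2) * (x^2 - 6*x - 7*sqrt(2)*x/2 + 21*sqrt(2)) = x^5 - 3*sqrt(2)*x^4 - 2*x^4 - 65*x^3/2 + 6*sqrt(2)*x^3 + 37*x^2 + 87*sqrt(2)*x^2 - 90*sqrt(2)*x + 203*x/2 - 105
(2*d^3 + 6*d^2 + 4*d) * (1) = 2*d^3 + 6*d^2 + 4*d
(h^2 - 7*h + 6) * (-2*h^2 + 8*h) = -2*h^4 + 22*h^3 - 68*h^2 + 48*h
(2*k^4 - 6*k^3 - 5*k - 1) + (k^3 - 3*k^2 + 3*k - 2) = 2*k^4 - 5*k^3 - 3*k^2 - 2*k - 3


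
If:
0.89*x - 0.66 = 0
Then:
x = 0.74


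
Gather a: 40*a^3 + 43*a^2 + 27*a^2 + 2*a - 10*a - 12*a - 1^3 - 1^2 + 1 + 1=40*a^3 + 70*a^2 - 20*a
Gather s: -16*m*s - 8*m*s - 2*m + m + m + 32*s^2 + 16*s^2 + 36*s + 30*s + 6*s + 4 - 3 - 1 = 48*s^2 + s*(72 - 24*m)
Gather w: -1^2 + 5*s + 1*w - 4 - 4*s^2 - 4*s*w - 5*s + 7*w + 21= -4*s^2 + w*(8 - 4*s) + 16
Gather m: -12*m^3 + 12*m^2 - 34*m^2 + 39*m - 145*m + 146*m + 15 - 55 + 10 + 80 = -12*m^3 - 22*m^2 + 40*m + 50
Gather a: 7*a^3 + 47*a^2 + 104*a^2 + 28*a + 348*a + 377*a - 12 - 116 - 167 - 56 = 7*a^3 + 151*a^2 + 753*a - 351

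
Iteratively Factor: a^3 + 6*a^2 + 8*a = (a)*(a^2 + 6*a + 8) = a*(a + 4)*(a + 2)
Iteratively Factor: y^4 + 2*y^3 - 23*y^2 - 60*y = (y - 5)*(y^3 + 7*y^2 + 12*y) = (y - 5)*(y + 3)*(y^2 + 4*y) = y*(y - 5)*(y + 3)*(y + 4)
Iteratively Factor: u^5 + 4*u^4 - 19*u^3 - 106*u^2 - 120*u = (u)*(u^4 + 4*u^3 - 19*u^2 - 106*u - 120) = u*(u - 5)*(u^3 + 9*u^2 + 26*u + 24) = u*(u - 5)*(u + 2)*(u^2 + 7*u + 12) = u*(u - 5)*(u + 2)*(u + 4)*(u + 3)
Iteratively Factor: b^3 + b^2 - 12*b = (b + 4)*(b^2 - 3*b) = b*(b + 4)*(b - 3)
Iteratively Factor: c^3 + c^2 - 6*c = (c - 2)*(c^2 + 3*c) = (c - 2)*(c + 3)*(c)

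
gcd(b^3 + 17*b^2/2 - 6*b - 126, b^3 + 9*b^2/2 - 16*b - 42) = b^2 + 5*b/2 - 21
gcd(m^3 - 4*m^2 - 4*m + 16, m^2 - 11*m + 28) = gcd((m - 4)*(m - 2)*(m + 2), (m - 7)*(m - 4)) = m - 4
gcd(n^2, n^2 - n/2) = n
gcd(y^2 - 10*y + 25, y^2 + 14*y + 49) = 1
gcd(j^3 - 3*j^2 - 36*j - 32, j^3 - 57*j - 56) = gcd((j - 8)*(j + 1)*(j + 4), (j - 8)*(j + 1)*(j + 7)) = j^2 - 7*j - 8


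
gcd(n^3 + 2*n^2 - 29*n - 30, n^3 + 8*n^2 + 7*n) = n + 1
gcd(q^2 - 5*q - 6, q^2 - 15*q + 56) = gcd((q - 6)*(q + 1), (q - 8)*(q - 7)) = 1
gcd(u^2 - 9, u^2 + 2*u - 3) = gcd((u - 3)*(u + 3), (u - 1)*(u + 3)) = u + 3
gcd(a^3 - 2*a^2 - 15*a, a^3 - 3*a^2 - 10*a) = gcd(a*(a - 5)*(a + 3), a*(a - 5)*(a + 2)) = a^2 - 5*a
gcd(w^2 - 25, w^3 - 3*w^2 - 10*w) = w - 5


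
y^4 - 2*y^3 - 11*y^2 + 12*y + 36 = (y - 3)^2*(y + 2)^2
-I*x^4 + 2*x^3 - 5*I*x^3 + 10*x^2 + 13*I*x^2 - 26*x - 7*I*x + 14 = (x - 1)*(x + 7)*(x + 2*I)*(-I*x + I)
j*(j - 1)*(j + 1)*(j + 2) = j^4 + 2*j^3 - j^2 - 2*j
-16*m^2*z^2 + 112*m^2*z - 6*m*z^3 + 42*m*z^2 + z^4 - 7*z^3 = z*(-8*m + z)*(2*m + z)*(z - 7)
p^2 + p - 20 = (p - 4)*(p + 5)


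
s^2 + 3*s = s*(s + 3)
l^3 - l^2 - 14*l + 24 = (l - 3)*(l - 2)*(l + 4)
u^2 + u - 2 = (u - 1)*(u + 2)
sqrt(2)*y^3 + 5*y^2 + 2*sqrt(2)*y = y*(y + 2*sqrt(2))*(sqrt(2)*y + 1)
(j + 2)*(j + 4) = j^2 + 6*j + 8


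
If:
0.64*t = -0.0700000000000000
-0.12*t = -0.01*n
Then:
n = -1.31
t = -0.11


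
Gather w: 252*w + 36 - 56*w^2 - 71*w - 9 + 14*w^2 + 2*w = -42*w^2 + 183*w + 27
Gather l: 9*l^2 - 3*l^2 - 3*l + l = 6*l^2 - 2*l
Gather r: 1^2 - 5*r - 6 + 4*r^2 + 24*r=4*r^2 + 19*r - 5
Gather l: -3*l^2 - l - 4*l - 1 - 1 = -3*l^2 - 5*l - 2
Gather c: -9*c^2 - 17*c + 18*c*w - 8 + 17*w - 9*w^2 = -9*c^2 + c*(18*w - 17) - 9*w^2 + 17*w - 8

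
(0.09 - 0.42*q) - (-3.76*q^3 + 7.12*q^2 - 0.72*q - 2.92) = 3.76*q^3 - 7.12*q^2 + 0.3*q + 3.01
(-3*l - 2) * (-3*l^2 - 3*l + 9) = 9*l^3 + 15*l^2 - 21*l - 18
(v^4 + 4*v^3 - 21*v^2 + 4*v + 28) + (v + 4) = v^4 + 4*v^3 - 21*v^2 + 5*v + 32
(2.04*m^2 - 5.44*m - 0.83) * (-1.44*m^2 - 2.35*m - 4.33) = -2.9376*m^4 + 3.0396*m^3 + 5.146*m^2 + 25.5057*m + 3.5939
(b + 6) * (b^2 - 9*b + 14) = b^3 - 3*b^2 - 40*b + 84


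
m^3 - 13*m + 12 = (m - 3)*(m - 1)*(m + 4)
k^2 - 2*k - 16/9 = (k - 8/3)*(k + 2/3)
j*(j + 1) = j^2 + j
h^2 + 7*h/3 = h*(h + 7/3)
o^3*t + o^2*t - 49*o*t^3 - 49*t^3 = (o - 7*t)*(o + 7*t)*(o*t + t)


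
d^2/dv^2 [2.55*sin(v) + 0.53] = -2.55*sin(v)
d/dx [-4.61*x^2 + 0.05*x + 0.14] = 0.05 - 9.22*x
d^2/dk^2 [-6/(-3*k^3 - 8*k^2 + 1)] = 12*(k^2*(9*k + 16)^2 - (9*k + 8)*(3*k^3 + 8*k^2 - 1))/(3*k^3 + 8*k^2 - 1)^3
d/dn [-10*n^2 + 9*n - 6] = 9 - 20*n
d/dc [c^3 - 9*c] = 3*c^2 - 9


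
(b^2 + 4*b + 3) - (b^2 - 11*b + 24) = 15*b - 21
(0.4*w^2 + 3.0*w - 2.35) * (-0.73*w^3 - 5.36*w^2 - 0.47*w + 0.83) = -0.292*w^5 - 4.334*w^4 - 14.5525*w^3 + 11.518*w^2 + 3.5945*w - 1.9505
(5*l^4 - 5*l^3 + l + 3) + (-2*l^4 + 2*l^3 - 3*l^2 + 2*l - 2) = 3*l^4 - 3*l^3 - 3*l^2 + 3*l + 1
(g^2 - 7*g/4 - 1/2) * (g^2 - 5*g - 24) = g^4 - 27*g^3/4 - 63*g^2/4 + 89*g/2 + 12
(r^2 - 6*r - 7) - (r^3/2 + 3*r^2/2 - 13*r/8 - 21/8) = -r^3/2 - r^2/2 - 35*r/8 - 35/8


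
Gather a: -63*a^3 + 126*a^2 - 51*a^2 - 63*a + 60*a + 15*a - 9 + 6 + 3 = -63*a^3 + 75*a^2 + 12*a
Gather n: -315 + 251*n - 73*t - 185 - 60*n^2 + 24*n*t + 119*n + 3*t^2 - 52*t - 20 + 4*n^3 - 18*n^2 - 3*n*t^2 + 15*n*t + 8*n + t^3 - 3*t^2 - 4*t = 4*n^3 - 78*n^2 + n*(-3*t^2 + 39*t + 378) + t^3 - 129*t - 520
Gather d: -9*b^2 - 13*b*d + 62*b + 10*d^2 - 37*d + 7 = -9*b^2 + 62*b + 10*d^2 + d*(-13*b - 37) + 7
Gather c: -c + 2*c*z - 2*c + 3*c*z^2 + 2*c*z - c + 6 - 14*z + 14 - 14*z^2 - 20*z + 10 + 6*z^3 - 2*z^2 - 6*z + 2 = c*(3*z^2 + 4*z - 4) + 6*z^3 - 16*z^2 - 40*z + 32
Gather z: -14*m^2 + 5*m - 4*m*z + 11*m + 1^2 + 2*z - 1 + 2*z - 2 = -14*m^2 + 16*m + z*(4 - 4*m) - 2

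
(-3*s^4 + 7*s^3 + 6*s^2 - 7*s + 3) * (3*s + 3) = -9*s^5 + 12*s^4 + 39*s^3 - 3*s^2 - 12*s + 9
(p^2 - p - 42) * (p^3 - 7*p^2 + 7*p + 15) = p^5 - 8*p^4 - 28*p^3 + 302*p^2 - 309*p - 630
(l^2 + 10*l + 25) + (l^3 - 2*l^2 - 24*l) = l^3 - l^2 - 14*l + 25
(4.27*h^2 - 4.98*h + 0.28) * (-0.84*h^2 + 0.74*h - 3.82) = -3.5868*h^4 + 7.343*h^3 - 20.2318*h^2 + 19.2308*h - 1.0696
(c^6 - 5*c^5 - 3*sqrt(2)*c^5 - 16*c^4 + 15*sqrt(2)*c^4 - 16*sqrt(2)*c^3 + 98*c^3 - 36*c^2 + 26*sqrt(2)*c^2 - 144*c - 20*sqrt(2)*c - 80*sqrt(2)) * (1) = c^6 - 5*c^5 - 3*sqrt(2)*c^5 - 16*c^4 + 15*sqrt(2)*c^4 - 16*sqrt(2)*c^3 + 98*c^3 - 36*c^2 + 26*sqrt(2)*c^2 - 144*c - 20*sqrt(2)*c - 80*sqrt(2)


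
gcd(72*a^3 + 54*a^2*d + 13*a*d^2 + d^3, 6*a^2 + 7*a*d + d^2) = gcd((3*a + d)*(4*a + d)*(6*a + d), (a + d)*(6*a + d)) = 6*a + d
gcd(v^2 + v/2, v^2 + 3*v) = v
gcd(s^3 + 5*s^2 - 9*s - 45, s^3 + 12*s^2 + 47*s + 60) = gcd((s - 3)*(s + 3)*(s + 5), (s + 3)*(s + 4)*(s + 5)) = s^2 + 8*s + 15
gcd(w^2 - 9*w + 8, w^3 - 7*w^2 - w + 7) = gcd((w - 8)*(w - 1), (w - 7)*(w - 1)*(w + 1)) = w - 1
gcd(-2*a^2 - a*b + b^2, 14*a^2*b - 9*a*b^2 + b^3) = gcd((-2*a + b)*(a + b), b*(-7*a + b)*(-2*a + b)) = 2*a - b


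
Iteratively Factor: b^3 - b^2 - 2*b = (b)*(b^2 - b - 2) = b*(b - 2)*(b + 1)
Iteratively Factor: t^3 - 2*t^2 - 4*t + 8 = (t - 2)*(t^2 - 4) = (t - 2)^2*(t + 2)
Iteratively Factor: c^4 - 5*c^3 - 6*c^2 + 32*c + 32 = (c - 4)*(c^3 - c^2 - 10*c - 8) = (c - 4)^2*(c^2 + 3*c + 2) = (c - 4)^2*(c + 1)*(c + 2)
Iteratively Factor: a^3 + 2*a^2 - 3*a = (a)*(a^2 + 2*a - 3) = a*(a - 1)*(a + 3)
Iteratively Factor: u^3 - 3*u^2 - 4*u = (u - 4)*(u^2 + u) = u*(u - 4)*(u + 1)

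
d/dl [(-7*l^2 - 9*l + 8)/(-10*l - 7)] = (70*l^2 + 98*l + 143)/(100*l^2 + 140*l + 49)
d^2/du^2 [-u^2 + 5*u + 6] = -2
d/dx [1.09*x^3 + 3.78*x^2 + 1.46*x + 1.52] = 3.27*x^2 + 7.56*x + 1.46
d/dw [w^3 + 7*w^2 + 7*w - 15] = 3*w^2 + 14*w + 7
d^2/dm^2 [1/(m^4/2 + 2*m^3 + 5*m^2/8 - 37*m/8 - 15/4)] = 16*(-(24*m^2 + 48*m + 5)*(4*m^4 + 16*m^3 + 5*m^2 - 37*m - 30) + (16*m^3 + 48*m^2 + 10*m - 37)^2)/(4*m^4 + 16*m^3 + 5*m^2 - 37*m - 30)^3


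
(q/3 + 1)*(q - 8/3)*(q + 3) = q^3/3 + 10*q^2/9 - 7*q/3 - 8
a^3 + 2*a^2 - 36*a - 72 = (a - 6)*(a + 2)*(a + 6)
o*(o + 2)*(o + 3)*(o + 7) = o^4 + 12*o^3 + 41*o^2 + 42*o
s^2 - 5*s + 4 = (s - 4)*(s - 1)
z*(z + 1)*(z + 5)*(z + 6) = z^4 + 12*z^3 + 41*z^2 + 30*z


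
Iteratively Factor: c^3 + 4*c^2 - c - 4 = (c + 1)*(c^2 + 3*c - 4) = (c + 1)*(c + 4)*(c - 1)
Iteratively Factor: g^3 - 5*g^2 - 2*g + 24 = (g - 3)*(g^2 - 2*g - 8) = (g - 3)*(g + 2)*(g - 4)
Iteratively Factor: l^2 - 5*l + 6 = (l - 2)*(l - 3)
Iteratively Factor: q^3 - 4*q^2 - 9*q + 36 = (q - 3)*(q^2 - q - 12) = (q - 3)*(q + 3)*(q - 4)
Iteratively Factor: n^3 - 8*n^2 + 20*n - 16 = (n - 2)*(n^2 - 6*n + 8) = (n - 4)*(n - 2)*(n - 2)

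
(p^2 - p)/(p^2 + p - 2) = p/(p + 2)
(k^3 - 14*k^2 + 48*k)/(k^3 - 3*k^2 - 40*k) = (k - 6)/(k + 5)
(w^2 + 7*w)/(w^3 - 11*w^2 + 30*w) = (w + 7)/(w^2 - 11*w + 30)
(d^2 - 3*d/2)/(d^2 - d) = (d - 3/2)/(d - 1)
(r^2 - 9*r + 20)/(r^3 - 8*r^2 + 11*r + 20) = 1/(r + 1)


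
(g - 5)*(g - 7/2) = g^2 - 17*g/2 + 35/2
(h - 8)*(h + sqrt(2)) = h^2 - 8*h + sqrt(2)*h - 8*sqrt(2)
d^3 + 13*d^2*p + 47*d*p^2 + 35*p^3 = (d + p)*(d + 5*p)*(d + 7*p)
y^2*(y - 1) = y^3 - y^2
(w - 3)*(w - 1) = w^2 - 4*w + 3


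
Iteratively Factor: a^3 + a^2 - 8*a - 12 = (a + 2)*(a^2 - a - 6) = (a + 2)^2*(a - 3)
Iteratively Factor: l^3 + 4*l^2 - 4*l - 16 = (l - 2)*(l^2 + 6*l + 8) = (l - 2)*(l + 4)*(l + 2)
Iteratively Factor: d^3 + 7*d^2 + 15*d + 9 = (d + 3)*(d^2 + 4*d + 3) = (d + 3)^2*(d + 1)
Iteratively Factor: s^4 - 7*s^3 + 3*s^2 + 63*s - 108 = (s - 3)*(s^3 - 4*s^2 - 9*s + 36) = (s - 4)*(s - 3)*(s^2 - 9) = (s - 4)*(s - 3)^2*(s + 3)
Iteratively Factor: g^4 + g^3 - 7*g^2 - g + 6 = (g - 2)*(g^3 + 3*g^2 - g - 3) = (g - 2)*(g + 1)*(g^2 + 2*g - 3) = (g - 2)*(g + 1)*(g + 3)*(g - 1)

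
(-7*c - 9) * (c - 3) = -7*c^2 + 12*c + 27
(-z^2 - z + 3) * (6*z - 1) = -6*z^3 - 5*z^2 + 19*z - 3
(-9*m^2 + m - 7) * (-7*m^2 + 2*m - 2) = 63*m^4 - 25*m^3 + 69*m^2 - 16*m + 14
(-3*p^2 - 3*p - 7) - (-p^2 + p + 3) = -2*p^2 - 4*p - 10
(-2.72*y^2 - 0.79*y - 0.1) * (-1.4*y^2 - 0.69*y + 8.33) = 3.808*y^4 + 2.9828*y^3 - 21.9725*y^2 - 6.5117*y - 0.833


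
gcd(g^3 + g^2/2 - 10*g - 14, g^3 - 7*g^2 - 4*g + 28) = g + 2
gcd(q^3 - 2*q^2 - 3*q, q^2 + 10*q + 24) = 1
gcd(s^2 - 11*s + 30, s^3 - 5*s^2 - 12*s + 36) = s - 6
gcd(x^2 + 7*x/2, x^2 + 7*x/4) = x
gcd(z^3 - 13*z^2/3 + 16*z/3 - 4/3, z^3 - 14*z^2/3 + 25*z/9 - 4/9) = z - 1/3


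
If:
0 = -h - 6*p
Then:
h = -6*p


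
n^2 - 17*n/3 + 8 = (n - 3)*(n - 8/3)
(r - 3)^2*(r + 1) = r^3 - 5*r^2 + 3*r + 9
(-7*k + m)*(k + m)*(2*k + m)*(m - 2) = -14*k^3*m + 28*k^3 - 19*k^2*m^2 + 38*k^2*m - 4*k*m^3 + 8*k*m^2 + m^4 - 2*m^3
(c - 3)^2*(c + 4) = c^3 - 2*c^2 - 15*c + 36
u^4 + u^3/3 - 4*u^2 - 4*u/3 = u*(u - 2)*(u + 1/3)*(u + 2)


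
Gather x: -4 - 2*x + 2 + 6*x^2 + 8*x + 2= 6*x^2 + 6*x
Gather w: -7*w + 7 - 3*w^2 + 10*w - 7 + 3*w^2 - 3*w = 0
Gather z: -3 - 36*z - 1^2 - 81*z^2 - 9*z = -81*z^2 - 45*z - 4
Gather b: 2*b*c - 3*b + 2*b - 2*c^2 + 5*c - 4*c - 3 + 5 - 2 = b*(2*c - 1) - 2*c^2 + c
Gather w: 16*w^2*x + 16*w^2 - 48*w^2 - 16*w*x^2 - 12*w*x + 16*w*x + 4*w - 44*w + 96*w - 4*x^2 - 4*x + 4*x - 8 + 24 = w^2*(16*x - 32) + w*(-16*x^2 + 4*x + 56) - 4*x^2 + 16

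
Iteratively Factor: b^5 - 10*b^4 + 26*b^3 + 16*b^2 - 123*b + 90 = (b - 1)*(b^4 - 9*b^3 + 17*b^2 + 33*b - 90) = (b - 5)*(b - 1)*(b^3 - 4*b^2 - 3*b + 18) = (b - 5)*(b - 3)*(b - 1)*(b^2 - b - 6) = (b - 5)*(b - 3)*(b - 1)*(b + 2)*(b - 3)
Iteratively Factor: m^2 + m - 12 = (m - 3)*(m + 4)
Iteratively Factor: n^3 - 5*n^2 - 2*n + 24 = (n - 3)*(n^2 - 2*n - 8) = (n - 3)*(n + 2)*(n - 4)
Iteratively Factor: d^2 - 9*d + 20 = (d - 4)*(d - 5)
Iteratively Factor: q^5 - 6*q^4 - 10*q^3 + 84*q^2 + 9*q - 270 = (q - 3)*(q^4 - 3*q^3 - 19*q^2 + 27*q + 90) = (q - 5)*(q - 3)*(q^3 + 2*q^2 - 9*q - 18) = (q - 5)*(q - 3)*(q + 3)*(q^2 - q - 6) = (q - 5)*(q - 3)*(q + 2)*(q + 3)*(q - 3)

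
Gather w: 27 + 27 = 54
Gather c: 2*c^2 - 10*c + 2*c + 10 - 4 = 2*c^2 - 8*c + 6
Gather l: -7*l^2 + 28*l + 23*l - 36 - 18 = -7*l^2 + 51*l - 54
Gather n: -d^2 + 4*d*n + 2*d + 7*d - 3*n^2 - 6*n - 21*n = -d^2 + 9*d - 3*n^2 + n*(4*d - 27)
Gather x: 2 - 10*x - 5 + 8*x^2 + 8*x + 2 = 8*x^2 - 2*x - 1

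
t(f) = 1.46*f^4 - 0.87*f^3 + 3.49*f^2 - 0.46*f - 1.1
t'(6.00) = 1208.90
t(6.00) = 1826.02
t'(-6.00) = -1397.74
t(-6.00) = 2207.38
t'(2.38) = 80.10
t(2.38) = 52.69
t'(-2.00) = -71.58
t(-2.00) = 44.10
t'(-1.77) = -53.38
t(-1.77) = 29.80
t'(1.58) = 27.09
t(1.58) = 12.55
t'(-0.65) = -7.70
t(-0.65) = 1.17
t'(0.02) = -0.32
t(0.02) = -1.11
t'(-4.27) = -532.52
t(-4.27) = 617.59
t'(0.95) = 8.82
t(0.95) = 2.06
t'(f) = 5.84*f^3 - 2.61*f^2 + 6.98*f - 0.46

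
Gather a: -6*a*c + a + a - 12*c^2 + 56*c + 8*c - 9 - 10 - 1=a*(2 - 6*c) - 12*c^2 + 64*c - 20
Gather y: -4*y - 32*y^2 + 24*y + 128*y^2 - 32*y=96*y^2 - 12*y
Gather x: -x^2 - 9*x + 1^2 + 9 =-x^2 - 9*x + 10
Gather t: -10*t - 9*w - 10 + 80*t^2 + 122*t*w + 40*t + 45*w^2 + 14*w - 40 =80*t^2 + t*(122*w + 30) + 45*w^2 + 5*w - 50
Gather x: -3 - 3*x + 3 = -3*x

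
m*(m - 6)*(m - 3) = m^3 - 9*m^2 + 18*m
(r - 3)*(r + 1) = r^2 - 2*r - 3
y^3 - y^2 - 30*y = y*(y - 6)*(y + 5)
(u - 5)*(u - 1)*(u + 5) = u^3 - u^2 - 25*u + 25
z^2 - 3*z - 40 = (z - 8)*(z + 5)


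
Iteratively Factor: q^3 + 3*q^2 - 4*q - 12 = (q + 3)*(q^2 - 4) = (q + 2)*(q + 3)*(q - 2)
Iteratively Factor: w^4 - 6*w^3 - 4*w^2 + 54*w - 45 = (w + 3)*(w^3 - 9*w^2 + 23*w - 15) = (w - 1)*(w + 3)*(w^2 - 8*w + 15) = (w - 5)*(w - 1)*(w + 3)*(w - 3)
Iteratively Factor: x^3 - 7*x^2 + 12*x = (x - 3)*(x^2 - 4*x) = (x - 4)*(x - 3)*(x)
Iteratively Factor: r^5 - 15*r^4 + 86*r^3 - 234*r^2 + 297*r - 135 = (r - 3)*(r^4 - 12*r^3 + 50*r^2 - 84*r + 45) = (r - 3)^2*(r^3 - 9*r^2 + 23*r - 15) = (r - 3)^2*(r - 1)*(r^2 - 8*r + 15) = (r - 5)*(r - 3)^2*(r - 1)*(r - 3)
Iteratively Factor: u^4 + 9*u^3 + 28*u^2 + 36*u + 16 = (u + 2)*(u^3 + 7*u^2 + 14*u + 8) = (u + 2)*(u + 4)*(u^2 + 3*u + 2) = (u + 1)*(u + 2)*(u + 4)*(u + 2)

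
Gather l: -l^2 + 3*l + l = -l^2 + 4*l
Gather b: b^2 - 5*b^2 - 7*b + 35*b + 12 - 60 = -4*b^2 + 28*b - 48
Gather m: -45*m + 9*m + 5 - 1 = 4 - 36*m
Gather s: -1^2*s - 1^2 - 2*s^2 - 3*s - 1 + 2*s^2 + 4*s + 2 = 0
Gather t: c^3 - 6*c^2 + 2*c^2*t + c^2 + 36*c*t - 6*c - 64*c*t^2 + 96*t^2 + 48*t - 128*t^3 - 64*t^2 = c^3 - 5*c^2 - 6*c - 128*t^3 + t^2*(32 - 64*c) + t*(2*c^2 + 36*c + 48)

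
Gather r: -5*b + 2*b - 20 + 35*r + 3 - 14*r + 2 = -3*b + 21*r - 15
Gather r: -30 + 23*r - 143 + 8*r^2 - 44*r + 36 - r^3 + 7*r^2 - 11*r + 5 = -r^3 + 15*r^2 - 32*r - 132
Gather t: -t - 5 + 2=-t - 3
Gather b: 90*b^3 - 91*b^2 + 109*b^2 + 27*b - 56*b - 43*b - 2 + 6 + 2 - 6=90*b^3 + 18*b^2 - 72*b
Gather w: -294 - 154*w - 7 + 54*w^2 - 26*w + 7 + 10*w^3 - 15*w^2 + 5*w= 10*w^3 + 39*w^2 - 175*w - 294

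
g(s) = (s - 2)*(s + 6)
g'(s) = 2*s + 4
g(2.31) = 2.58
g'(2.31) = 8.62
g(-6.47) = 3.98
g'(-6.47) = -8.94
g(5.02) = 33.28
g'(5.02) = 14.04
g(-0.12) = -12.47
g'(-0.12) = 3.76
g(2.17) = 1.39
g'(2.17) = 8.34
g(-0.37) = -13.34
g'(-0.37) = 3.26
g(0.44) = -10.05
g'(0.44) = 4.88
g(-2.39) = -15.85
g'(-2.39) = -0.78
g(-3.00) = -15.00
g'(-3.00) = -2.00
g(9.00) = 105.00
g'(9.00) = 22.00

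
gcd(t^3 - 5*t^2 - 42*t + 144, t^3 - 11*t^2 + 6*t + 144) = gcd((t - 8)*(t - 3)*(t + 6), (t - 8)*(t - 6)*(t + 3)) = t - 8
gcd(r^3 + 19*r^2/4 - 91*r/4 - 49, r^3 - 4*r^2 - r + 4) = r - 4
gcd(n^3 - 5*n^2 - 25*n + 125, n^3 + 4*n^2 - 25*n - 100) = n^2 - 25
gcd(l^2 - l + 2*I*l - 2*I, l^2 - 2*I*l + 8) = l + 2*I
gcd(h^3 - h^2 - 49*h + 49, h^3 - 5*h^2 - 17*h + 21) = h^2 - 8*h + 7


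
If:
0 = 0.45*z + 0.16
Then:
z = -0.36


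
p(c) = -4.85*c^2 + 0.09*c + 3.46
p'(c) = 0.09 - 9.7*c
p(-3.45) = -54.58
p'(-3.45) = 33.56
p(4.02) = -74.56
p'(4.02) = -38.90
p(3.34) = -50.34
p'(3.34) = -32.31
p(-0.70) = 1.02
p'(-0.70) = 6.88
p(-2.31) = -22.63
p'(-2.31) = 22.50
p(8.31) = -330.71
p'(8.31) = -80.52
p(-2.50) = -27.08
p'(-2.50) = 24.34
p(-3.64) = -61.13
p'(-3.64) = 35.40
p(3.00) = -39.92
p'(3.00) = -29.01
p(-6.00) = -171.68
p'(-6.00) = 58.29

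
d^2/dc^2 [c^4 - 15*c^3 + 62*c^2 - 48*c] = 12*c^2 - 90*c + 124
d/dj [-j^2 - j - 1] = -2*j - 1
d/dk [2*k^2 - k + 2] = 4*k - 1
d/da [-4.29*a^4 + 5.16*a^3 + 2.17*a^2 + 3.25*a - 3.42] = -17.16*a^3 + 15.48*a^2 + 4.34*a + 3.25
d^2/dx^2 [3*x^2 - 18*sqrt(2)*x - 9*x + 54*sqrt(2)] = 6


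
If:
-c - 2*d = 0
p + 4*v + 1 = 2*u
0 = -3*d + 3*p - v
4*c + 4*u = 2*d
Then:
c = -13*v/6 - 1/2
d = 13*v/12 + 1/4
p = 17*v/12 + 1/4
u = 65*v/24 + 5/8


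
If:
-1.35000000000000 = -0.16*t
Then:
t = 8.44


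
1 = 1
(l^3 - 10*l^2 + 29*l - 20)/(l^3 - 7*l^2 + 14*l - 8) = (l - 5)/(l - 2)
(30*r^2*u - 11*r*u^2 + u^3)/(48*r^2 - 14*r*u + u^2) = u*(5*r - u)/(8*r - u)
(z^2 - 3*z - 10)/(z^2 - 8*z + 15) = (z + 2)/(z - 3)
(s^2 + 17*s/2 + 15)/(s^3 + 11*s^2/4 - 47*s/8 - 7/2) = 4*(2*s^2 + 17*s + 30)/(8*s^3 + 22*s^2 - 47*s - 28)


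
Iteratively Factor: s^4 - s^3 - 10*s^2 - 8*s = (s - 4)*(s^3 + 3*s^2 + 2*s) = (s - 4)*(s + 1)*(s^2 + 2*s) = (s - 4)*(s + 1)*(s + 2)*(s)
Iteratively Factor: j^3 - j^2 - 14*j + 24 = (j - 2)*(j^2 + j - 12) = (j - 3)*(j - 2)*(j + 4)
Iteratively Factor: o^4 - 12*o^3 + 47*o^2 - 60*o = (o)*(o^3 - 12*o^2 + 47*o - 60) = o*(o - 5)*(o^2 - 7*o + 12) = o*(o - 5)*(o - 3)*(o - 4)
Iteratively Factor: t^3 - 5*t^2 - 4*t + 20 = (t - 2)*(t^2 - 3*t - 10) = (t - 2)*(t + 2)*(t - 5)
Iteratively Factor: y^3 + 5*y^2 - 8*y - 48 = (y - 3)*(y^2 + 8*y + 16) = (y - 3)*(y + 4)*(y + 4)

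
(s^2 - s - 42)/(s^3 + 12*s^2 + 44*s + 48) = (s - 7)/(s^2 + 6*s + 8)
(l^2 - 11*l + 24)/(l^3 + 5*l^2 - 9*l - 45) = (l - 8)/(l^2 + 8*l + 15)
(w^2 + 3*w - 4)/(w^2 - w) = (w + 4)/w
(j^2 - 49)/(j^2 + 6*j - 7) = (j - 7)/(j - 1)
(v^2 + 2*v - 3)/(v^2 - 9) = (v - 1)/(v - 3)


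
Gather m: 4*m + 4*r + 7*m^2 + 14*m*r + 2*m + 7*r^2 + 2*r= 7*m^2 + m*(14*r + 6) + 7*r^2 + 6*r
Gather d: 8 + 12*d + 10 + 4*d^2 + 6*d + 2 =4*d^2 + 18*d + 20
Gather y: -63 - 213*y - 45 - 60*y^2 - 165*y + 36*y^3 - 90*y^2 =36*y^3 - 150*y^2 - 378*y - 108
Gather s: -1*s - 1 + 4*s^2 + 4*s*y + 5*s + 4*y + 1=4*s^2 + s*(4*y + 4) + 4*y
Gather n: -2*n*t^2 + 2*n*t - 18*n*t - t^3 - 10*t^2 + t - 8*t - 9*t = n*(-2*t^2 - 16*t) - t^3 - 10*t^2 - 16*t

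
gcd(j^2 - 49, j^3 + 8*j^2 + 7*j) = j + 7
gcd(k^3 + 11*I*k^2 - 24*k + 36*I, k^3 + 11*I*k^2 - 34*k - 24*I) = k + 6*I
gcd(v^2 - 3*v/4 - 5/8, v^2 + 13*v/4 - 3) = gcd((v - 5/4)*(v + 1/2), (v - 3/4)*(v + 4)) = 1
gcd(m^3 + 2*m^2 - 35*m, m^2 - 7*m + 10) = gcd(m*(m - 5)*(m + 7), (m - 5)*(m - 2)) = m - 5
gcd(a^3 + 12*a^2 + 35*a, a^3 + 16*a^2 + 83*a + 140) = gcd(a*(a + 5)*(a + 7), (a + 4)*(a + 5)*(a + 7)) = a^2 + 12*a + 35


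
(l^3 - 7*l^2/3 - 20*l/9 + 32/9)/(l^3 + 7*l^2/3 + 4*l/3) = (3*l^2 - 11*l + 8)/(3*l*(l + 1))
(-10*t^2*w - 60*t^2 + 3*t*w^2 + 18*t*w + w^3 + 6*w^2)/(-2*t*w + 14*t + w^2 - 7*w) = (5*t*w + 30*t + w^2 + 6*w)/(w - 7)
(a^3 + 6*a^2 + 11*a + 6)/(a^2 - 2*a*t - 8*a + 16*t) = (a^3 + 6*a^2 + 11*a + 6)/(a^2 - 2*a*t - 8*a + 16*t)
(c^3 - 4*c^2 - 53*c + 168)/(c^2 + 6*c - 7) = (c^2 - 11*c + 24)/(c - 1)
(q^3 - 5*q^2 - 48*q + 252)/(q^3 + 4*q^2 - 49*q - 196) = (q^2 - 12*q + 36)/(q^2 - 3*q - 28)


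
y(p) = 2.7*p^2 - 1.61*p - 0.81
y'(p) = 5.4*p - 1.61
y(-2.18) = 15.53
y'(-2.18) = -13.38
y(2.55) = 12.64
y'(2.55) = 12.16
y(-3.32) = 34.30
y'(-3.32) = -19.54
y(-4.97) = 73.88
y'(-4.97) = -28.45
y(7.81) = 151.31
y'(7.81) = 40.56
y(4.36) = 43.50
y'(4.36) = 21.93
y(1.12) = 0.77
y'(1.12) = 4.44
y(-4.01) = 49.06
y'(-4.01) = -23.26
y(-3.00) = 28.32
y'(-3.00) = -17.81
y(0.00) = -0.81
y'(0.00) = -1.61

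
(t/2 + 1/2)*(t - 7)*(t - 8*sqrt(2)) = t^3/2 - 4*sqrt(2)*t^2 - 3*t^2 - 7*t/2 + 24*sqrt(2)*t + 28*sqrt(2)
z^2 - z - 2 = (z - 2)*(z + 1)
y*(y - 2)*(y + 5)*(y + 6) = y^4 + 9*y^3 + 8*y^2 - 60*y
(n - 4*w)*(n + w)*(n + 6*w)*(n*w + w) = n^4*w + 3*n^3*w^2 + n^3*w - 22*n^2*w^3 + 3*n^2*w^2 - 24*n*w^4 - 22*n*w^3 - 24*w^4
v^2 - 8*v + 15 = (v - 5)*(v - 3)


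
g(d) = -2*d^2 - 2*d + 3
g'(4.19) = -18.76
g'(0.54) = -4.16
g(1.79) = -6.99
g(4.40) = -44.52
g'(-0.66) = 0.64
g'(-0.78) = 1.12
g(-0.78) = 3.34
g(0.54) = 1.34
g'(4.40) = -19.60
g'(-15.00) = 58.00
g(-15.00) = -417.00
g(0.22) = 2.46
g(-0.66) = 3.45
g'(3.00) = -14.00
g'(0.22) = -2.88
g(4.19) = -40.49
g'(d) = -4*d - 2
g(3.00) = -21.00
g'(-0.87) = 1.48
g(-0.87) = 3.23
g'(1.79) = -9.16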